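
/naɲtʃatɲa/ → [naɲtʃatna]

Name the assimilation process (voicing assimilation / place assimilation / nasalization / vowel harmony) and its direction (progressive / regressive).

/ɲ/→[n].
Each target copies a feature from the preceding segment, so the direction is progressive.

place assimilation, progressive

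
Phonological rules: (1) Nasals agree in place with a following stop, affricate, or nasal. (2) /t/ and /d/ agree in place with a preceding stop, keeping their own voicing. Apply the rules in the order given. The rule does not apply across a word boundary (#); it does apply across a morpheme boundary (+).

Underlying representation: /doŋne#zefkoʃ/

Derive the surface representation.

[donne#zefkoʃ]

Rule 1: /ŋ/ before /n/ (alveolar) → [n]
After rule 1: donne#zefkoʃ
Rule 2: no segment meets the rule's conditions; no change.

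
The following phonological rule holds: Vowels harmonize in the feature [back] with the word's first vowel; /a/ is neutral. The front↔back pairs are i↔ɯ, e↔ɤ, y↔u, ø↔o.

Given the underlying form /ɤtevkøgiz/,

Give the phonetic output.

[ɤtɤvkogɯz]

/e/ harmonizes with /ɤ/ ([+back]) → [ɤ]
/ø/ harmonizes with /ɤ/ ([+back]) → [o]
/i/ harmonizes with /ɤ/ ([+back]) → [ɯ]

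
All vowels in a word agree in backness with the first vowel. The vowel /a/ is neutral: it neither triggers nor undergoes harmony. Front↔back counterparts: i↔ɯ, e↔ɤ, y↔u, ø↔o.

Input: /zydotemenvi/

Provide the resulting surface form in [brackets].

[zydøtemenvi]

/o/ harmonizes with /y/ ([-back]) → [ø]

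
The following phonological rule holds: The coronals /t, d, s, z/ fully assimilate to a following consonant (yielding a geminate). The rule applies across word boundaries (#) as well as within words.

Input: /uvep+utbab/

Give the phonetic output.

[uvep+ubbab]

/t/ before /b/ → [b] (total assimilation)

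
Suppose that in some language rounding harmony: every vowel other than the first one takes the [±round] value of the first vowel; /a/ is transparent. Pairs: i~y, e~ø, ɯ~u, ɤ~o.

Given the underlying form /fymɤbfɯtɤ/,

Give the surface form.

/ɤ/ harmonizes with /y/ ([+round]) → [o]
/ɯ/ harmonizes with /y/ ([+round]) → [u]
/ɤ/ harmonizes with /y/ ([+round]) → [o]

[fymobfuto]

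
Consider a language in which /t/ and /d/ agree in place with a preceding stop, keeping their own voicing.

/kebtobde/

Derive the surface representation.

/t/ after /b/ (labial) → [p]
/d/ after /b/ (labial) → [b]

[kebpobbe]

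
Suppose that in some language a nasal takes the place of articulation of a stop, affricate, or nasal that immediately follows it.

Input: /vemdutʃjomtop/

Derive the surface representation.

[vendutʃjontop]

/m/ before /d/ (alveolar) → [n]
/m/ before /t/ (alveolar) → [n]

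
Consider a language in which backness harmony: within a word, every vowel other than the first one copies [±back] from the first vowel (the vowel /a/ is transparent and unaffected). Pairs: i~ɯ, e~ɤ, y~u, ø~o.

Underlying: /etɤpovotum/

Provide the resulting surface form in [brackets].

/ɤ/ harmonizes with /e/ ([-back]) → [e]
/o/ harmonizes with /e/ ([-back]) → [ø]
/o/ harmonizes with /e/ ([-back]) → [ø]
/u/ harmonizes with /e/ ([-back]) → [y]

[etepøvøtym]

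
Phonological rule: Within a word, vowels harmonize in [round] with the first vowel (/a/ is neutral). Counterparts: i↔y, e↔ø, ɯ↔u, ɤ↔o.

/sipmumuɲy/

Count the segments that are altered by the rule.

3

/u/ harmonizes with /i/ ([-round]) → [ɯ]
/u/ harmonizes with /i/ ([-round]) → [ɯ]
/y/ harmonizes with /i/ ([-round]) → [i]
3 segments change.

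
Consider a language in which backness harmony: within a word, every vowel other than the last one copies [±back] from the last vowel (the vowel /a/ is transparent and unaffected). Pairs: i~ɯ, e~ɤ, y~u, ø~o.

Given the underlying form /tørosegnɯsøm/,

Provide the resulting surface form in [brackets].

[tørøsegnisøm]

/o/ harmonizes with /ø/ ([-back]) → [ø]
/ɯ/ harmonizes with /ø/ ([-back]) → [i]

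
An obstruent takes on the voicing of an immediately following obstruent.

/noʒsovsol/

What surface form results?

[noʃsofsol]

/ʒ/ before /s/ (voiceless) → [ʃ]
/v/ before /s/ (voiceless) → [f]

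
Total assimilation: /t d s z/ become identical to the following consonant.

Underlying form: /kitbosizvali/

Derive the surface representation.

[kibbosivvali]

/t/ before /b/ → [b] (total assimilation)
/z/ before /v/ → [v] (total assimilation)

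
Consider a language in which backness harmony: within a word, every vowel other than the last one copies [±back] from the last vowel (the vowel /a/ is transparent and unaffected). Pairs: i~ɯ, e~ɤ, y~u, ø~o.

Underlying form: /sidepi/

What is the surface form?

no segment meets the rule's conditions; no change.

[sidepi]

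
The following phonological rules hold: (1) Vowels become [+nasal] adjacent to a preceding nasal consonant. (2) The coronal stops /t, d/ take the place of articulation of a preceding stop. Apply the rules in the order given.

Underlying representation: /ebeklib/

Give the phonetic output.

[ebeklib]

Rule 1: no segment meets the rule's conditions; no change.
After rule 1: ebeklib
Rule 2: no segment meets the rule's conditions; no change.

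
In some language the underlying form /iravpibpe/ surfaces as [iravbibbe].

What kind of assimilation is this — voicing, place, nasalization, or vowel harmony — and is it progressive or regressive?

/p/→[b] /p/→[b].
Each target copies a feature from the preceding segment, so the direction is progressive.

voicing assimilation, progressive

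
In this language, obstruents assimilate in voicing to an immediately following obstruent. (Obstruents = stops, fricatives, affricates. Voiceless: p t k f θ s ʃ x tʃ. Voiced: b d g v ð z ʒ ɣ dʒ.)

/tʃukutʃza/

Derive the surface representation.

/tʃ/ before /z/ (voiced) → [dʒ]

[tʃukudʒza]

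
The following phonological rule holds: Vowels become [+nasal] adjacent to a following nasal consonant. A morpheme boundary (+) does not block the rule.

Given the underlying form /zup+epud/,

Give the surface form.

no segment meets the rule's conditions; no change.

[zup+epud]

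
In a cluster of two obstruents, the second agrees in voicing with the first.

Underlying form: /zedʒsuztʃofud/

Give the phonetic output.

/s/ after /dʒ/ (voiced) → [z]
/tʃ/ after /z/ (voiced) → [dʒ]

[zedʒzuzdʒofud]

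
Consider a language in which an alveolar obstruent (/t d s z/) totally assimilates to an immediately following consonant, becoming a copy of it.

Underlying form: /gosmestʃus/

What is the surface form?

[gommetʃtʃus]

/s/ before /m/ → [m] (total assimilation)
/s/ before /tʃ/ → [tʃ] (total assimilation)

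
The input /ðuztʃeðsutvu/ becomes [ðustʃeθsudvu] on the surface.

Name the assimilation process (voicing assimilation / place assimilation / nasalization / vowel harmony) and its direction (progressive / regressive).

voicing assimilation, regressive

/z/→[s] /ð/→[θ] /t/→[d].
Each target copies a feature from the following segment, so the direction is regressive.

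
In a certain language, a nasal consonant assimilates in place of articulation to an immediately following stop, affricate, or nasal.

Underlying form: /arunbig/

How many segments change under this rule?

1

/n/ before /b/ (labial) → [m]
1 segment changes.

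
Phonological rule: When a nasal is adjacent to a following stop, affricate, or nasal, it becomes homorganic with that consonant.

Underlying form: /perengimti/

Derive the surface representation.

[pereŋginti]

/n/ before /g/ (velar) → [ŋ]
/m/ before /t/ (alveolar) → [n]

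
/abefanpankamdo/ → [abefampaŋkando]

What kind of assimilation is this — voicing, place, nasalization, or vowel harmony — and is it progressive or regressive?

place assimilation, regressive

/n/→[m] /n/→[ŋ] /m/→[n].
Each target copies a feature from the following segment, so the direction is regressive.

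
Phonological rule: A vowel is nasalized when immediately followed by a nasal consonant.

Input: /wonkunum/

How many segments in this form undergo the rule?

/o/ before nasal /n/ → [õ]
/u/ before nasal /n/ → [ũ]
/u/ before nasal /m/ → [ũ]
3 segments change.

3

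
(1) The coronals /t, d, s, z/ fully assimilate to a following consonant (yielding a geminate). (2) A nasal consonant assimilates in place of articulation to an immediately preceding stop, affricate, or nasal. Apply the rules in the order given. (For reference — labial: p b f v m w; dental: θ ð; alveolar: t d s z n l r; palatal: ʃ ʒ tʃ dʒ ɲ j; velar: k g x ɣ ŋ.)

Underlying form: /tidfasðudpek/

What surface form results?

[tiffaððuppek]

Rule 1: /d/ before /f/ → [f] (total assimilation)
Rule 1: /s/ before /ð/ → [ð] (total assimilation)
Rule 1: /d/ before /p/ → [p] (total assimilation)
After rule 1: tiffaððuppek
Rule 2: no segment meets the rule's conditions; no change.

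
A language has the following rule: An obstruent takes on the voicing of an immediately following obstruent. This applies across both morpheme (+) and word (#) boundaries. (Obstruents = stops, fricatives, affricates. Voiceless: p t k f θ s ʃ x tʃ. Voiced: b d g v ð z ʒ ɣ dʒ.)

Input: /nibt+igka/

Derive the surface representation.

/b/ before /t/ (voiceless) → [p]
/g/ before /k/ (voiceless) → [k]

[nipt+ikka]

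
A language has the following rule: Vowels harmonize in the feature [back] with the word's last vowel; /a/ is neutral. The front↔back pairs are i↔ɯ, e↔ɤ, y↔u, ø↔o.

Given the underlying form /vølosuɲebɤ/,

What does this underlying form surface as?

[volosuɲɤbɤ]

/ø/ harmonizes with /ɤ/ ([+back]) → [o]
/e/ harmonizes with /ɤ/ ([+back]) → [ɤ]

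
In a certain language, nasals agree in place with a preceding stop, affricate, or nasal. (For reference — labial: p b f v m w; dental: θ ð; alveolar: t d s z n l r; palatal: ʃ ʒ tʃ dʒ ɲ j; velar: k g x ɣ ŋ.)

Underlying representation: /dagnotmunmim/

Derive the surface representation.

[dagŋotnunnim]

/n/ after /g/ (velar) → [ŋ]
/m/ after /t/ (alveolar) → [n]
/m/ after /n/ (alveolar) → [n]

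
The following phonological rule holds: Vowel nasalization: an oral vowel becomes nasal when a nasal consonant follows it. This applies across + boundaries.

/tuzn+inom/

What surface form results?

/i/ before nasal /n/ → [ĩ]
/o/ before nasal /m/ → [õ]

[tuzn+ĩnõm]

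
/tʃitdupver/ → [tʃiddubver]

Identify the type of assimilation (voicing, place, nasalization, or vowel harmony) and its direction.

voicing assimilation, regressive

/t/→[d] /p/→[b].
Each target copies a feature from the following segment, so the direction is regressive.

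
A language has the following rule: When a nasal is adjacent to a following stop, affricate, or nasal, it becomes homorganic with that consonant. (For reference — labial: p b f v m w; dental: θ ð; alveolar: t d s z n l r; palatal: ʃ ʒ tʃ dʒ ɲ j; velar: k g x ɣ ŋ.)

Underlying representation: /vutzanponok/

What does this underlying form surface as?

/n/ before /p/ (labial) → [m]

[vutzamponok]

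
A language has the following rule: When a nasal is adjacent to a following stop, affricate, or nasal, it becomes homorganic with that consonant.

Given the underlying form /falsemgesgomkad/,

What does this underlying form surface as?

[falseŋgesgoŋkad]

/m/ before /g/ (velar) → [ŋ]
/m/ before /k/ (velar) → [ŋ]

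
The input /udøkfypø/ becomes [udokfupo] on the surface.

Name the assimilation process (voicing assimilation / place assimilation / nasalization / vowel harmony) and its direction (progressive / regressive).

vowel harmony, progressive

/ø/→[o] /y/→[u] /ø/→[o].
Vowels agree with the first vowel, so the harmony is progressive.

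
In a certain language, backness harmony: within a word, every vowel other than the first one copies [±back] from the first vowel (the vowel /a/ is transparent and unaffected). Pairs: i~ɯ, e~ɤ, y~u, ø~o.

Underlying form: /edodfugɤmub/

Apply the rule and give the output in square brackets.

[edødfygemyb]

/o/ harmonizes with /e/ ([-back]) → [ø]
/u/ harmonizes with /e/ ([-back]) → [y]
/ɤ/ harmonizes with /e/ ([-back]) → [e]
/u/ harmonizes with /e/ ([-back]) → [y]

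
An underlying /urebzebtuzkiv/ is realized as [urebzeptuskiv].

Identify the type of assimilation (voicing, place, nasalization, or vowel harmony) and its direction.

voicing assimilation, regressive

/b/→[p] /z/→[s].
Each target copies a feature from the following segment, so the direction is regressive.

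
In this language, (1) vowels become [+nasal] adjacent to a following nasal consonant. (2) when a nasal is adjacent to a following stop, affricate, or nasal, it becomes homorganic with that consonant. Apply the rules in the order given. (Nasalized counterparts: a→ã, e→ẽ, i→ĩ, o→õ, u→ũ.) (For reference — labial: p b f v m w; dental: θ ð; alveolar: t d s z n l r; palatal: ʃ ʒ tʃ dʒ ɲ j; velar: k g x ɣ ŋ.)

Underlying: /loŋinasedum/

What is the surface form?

[lõŋĩnasedũm]

Rule 1: /o/ before nasal /ŋ/ → [õ]
Rule 1: /i/ before nasal /n/ → [ĩ]
Rule 1: /u/ before nasal /m/ → [ũ]
After rule 1: lõŋĩnasedũm
Rule 2: no segment meets the rule's conditions; no change.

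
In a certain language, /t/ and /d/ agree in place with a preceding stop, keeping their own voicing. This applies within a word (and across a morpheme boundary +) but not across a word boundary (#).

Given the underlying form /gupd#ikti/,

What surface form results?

/d/ after /p/ (labial) → [b]
/t/ after /k/ (velar) → [k]

[gupb#ikki]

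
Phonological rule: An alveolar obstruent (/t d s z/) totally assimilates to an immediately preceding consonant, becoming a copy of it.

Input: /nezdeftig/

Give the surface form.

/d/ after /z/ → [z] (total assimilation)
/t/ after /f/ → [f] (total assimilation)

[nezzeffig]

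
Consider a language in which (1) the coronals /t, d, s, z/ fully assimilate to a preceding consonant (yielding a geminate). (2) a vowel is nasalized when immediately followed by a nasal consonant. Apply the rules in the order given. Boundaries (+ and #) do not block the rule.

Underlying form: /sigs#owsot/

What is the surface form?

Rule 1: /s/ after /g/ → [g] (total assimilation)
Rule 1: /s/ after /w/ → [w] (total assimilation)
After rule 1: sigg#owwot
Rule 2: no segment meets the rule's conditions; no change.

[sigg#owwot]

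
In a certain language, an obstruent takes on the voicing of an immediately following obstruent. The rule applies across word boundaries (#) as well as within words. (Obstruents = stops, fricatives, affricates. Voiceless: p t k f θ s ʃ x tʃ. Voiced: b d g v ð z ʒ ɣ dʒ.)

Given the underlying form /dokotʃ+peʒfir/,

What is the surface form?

/ʒ/ before /f/ (voiceless) → [ʃ]

[dokotʃ+peʃfir]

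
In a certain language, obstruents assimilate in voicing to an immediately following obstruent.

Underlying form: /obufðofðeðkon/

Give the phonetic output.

/f/ before /ð/ (voiced) → [v]
/f/ before /ð/ (voiced) → [v]
/ð/ before /k/ (voiceless) → [θ]

[obuvðovðeθkon]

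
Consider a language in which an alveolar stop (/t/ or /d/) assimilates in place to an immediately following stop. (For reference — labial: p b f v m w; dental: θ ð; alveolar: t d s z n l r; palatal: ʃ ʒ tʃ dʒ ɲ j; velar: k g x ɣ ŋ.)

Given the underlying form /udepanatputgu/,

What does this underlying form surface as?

[udepanappukgu]

/t/ before /p/ (labial) → [p]
/t/ before /g/ (velar) → [k]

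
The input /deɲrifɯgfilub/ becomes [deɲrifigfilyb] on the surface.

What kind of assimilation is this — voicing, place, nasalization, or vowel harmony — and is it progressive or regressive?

/ɯ/→[i] /u/→[y].
Vowels agree with the first vowel, so the harmony is progressive.

vowel harmony, progressive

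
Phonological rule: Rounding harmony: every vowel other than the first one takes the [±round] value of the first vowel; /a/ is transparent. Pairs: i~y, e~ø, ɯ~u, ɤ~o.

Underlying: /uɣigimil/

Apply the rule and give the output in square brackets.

/i/ harmonizes with /u/ ([+round]) → [y]
/i/ harmonizes with /u/ ([+round]) → [y]
/i/ harmonizes with /u/ ([+round]) → [y]

[uɣygymyl]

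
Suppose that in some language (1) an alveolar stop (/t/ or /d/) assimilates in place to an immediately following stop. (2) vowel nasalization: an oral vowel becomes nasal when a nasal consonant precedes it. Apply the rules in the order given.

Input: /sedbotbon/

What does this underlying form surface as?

[sebbopbon]

Rule 1: /d/ before /b/ (labial) → [b]
Rule 1: /t/ before /b/ (labial) → [p]
After rule 1: sebbopbon
Rule 2: no segment meets the rule's conditions; no change.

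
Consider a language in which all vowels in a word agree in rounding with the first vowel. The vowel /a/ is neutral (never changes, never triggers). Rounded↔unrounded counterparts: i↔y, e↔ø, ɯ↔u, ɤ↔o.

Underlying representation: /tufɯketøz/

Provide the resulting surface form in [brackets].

/ɯ/ harmonizes with /u/ ([+round]) → [u]
/e/ harmonizes with /u/ ([+round]) → [ø]

[tufukøtøz]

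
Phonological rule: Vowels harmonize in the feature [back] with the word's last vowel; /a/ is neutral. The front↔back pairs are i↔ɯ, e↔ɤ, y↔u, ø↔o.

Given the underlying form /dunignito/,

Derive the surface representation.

[dunɯgnɯto]

/i/ harmonizes with /o/ ([+back]) → [ɯ]
/i/ harmonizes with /o/ ([+back]) → [ɯ]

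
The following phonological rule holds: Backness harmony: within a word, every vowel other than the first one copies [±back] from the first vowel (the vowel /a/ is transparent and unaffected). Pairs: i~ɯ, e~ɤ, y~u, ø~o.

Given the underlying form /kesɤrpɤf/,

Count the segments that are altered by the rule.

/ɤ/ harmonizes with /e/ ([-back]) → [e]
/ɤ/ harmonizes with /e/ ([-back]) → [e]
2 segments change.

2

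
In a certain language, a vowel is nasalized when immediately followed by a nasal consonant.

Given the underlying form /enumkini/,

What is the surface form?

/e/ before nasal /n/ → [ẽ]
/u/ before nasal /m/ → [ũ]
/i/ before nasal /n/ → [ĩ]

[ẽnũmkĩni]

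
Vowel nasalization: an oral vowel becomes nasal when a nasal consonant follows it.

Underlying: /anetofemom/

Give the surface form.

/a/ before nasal /n/ → [ã]
/e/ before nasal /m/ → [ẽ]
/o/ before nasal /m/ → [õ]

[ãnetofẽmõm]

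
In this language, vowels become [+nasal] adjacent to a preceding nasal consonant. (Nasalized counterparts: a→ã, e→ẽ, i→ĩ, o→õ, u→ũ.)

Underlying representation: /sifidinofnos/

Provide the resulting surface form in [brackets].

[sifidinõfnõs]

/o/ after nasal /n/ → [õ]
/o/ after nasal /n/ → [õ]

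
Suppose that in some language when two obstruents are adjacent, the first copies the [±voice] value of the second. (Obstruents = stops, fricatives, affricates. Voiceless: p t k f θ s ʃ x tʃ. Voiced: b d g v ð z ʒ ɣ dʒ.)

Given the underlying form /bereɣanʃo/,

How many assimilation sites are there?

No segment meets the rule's conditions.

0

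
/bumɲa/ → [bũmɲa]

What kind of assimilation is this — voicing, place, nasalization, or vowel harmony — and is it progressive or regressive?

nasalization, regressive

/u/→[ũ].
Each target copies a feature from the following segment, so the direction is regressive.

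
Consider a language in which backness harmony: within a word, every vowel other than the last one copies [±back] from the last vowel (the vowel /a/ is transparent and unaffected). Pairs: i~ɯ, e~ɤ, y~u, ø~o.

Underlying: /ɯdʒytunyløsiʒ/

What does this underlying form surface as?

[idʒytynyløsiʒ]

/ɯ/ harmonizes with /i/ ([-back]) → [i]
/u/ harmonizes with /i/ ([-back]) → [y]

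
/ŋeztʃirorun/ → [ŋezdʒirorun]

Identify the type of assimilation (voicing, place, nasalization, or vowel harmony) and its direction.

voicing assimilation, progressive

/tʃ/→[dʒ].
Each target copies a feature from the preceding segment, so the direction is progressive.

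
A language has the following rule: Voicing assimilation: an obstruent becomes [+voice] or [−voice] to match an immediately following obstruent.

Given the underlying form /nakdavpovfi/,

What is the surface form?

[nagdafpoffi]

/k/ before /d/ (voiced) → [g]
/v/ before /p/ (voiceless) → [f]
/v/ before /f/ (voiceless) → [f]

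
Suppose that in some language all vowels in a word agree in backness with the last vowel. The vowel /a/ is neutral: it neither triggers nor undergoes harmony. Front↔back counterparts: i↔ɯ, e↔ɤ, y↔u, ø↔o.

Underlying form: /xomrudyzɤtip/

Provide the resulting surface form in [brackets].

/o/ harmonizes with /i/ ([-back]) → [ø]
/u/ harmonizes with /i/ ([-back]) → [y]
/ɤ/ harmonizes with /i/ ([-back]) → [e]

[xømrydyzetip]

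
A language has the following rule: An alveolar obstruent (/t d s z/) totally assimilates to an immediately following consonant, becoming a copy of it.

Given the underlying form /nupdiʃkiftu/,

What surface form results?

no segment meets the rule's conditions; no change.

[nupdiʃkiftu]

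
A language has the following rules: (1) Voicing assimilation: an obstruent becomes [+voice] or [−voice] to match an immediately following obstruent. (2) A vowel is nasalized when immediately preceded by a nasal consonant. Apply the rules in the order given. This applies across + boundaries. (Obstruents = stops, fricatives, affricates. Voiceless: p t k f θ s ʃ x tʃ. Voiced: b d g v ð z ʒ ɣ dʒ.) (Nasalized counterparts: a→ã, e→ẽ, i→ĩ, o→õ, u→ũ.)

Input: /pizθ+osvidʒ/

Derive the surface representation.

Rule 1: /z/ before /θ/ (voiceless) → [s]
Rule 1: /s/ before /v/ (voiced) → [z]
After rule 1: pisθ+ozvidʒ
Rule 2: no segment meets the rule's conditions; no change.

[pisθ+ozvidʒ]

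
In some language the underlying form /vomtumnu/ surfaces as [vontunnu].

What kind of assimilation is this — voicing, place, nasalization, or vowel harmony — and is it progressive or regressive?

place assimilation, regressive

/m/→[n] /m/→[n].
Each target copies a feature from the following segment, so the direction is regressive.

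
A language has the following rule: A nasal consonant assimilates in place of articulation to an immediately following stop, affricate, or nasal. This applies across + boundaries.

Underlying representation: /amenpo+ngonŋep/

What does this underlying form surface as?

[amempo+ŋgoŋŋep]

/n/ before /p/ (labial) → [m]
/n/ before /g/ (velar) → [ŋ]
/n/ before /ŋ/ (velar) → [ŋ]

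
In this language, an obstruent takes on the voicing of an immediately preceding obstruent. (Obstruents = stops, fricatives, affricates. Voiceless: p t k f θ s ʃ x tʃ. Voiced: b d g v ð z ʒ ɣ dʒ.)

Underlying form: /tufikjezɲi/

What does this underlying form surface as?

[tufikjezɲi]

no segment meets the rule's conditions; no change.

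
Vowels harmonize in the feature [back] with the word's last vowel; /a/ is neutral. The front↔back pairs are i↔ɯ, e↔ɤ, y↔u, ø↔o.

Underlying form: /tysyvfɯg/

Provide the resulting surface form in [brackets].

/y/ harmonizes with /ɯ/ ([+back]) → [u]
/y/ harmonizes with /ɯ/ ([+back]) → [u]

[tusuvfɯg]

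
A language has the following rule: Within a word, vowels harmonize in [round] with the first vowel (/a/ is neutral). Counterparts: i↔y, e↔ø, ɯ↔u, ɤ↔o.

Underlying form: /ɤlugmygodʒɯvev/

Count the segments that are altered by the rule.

3

/u/ harmonizes with /ɤ/ ([-round]) → [ɯ]
/y/ harmonizes with /ɤ/ ([-round]) → [i]
/o/ harmonizes with /ɤ/ ([-round]) → [ɤ]
3 segments change.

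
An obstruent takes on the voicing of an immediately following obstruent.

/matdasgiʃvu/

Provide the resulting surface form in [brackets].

[maddazgiʒvu]

/t/ before /d/ (voiced) → [d]
/s/ before /g/ (voiced) → [z]
/ʃ/ before /v/ (voiced) → [ʒ]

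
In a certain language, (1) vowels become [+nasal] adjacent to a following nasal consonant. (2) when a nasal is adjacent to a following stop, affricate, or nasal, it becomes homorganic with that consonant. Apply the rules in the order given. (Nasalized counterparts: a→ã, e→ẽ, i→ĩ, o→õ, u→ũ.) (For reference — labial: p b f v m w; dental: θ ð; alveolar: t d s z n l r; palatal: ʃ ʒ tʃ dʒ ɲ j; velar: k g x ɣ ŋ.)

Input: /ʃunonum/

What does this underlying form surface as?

[ʃũnõnũm]

Rule 1: /u/ before nasal /n/ → [ũ]
Rule 1: /o/ before nasal /n/ → [õ]
Rule 1: /u/ before nasal /m/ → [ũ]
After rule 1: ʃũnõnũm
Rule 2: no segment meets the rule's conditions; no change.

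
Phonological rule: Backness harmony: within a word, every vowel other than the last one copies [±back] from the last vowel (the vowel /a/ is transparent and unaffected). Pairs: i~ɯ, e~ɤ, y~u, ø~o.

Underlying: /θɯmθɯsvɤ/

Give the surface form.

no segment meets the rule's conditions; no change.

[θɯmθɯsvɤ]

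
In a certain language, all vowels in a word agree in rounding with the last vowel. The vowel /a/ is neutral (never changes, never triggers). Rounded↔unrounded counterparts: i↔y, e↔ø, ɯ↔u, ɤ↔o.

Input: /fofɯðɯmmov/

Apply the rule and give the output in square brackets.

/ɯ/ harmonizes with /o/ ([+round]) → [u]
/ɯ/ harmonizes with /o/ ([+round]) → [u]

[fofuðummov]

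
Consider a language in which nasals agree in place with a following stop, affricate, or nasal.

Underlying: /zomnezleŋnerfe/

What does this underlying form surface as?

/m/ before /n/ (alveolar) → [n]
/ŋ/ before /n/ (alveolar) → [n]

[zonnezlennerfe]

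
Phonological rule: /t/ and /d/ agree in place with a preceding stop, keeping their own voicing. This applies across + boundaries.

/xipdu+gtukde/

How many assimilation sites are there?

3

/d/ after /p/ (labial) → [b]
/t/ after /g/ (velar) → [k]
/d/ after /k/ (velar) → [g]
3 segments change.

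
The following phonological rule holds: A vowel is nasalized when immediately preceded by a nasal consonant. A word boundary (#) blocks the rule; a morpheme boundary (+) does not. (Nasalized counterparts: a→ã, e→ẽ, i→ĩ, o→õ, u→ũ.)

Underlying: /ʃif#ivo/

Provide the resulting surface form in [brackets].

[ʃif#ivo]

no segment meets the rule's conditions; no change.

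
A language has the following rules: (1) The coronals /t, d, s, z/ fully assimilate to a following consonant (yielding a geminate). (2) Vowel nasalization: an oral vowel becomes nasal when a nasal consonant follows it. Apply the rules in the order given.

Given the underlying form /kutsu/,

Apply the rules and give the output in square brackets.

[kussu]

Rule 1: /t/ before /s/ → [s] (total assimilation)
After rule 1: kussu
Rule 2: no segment meets the rule's conditions; no change.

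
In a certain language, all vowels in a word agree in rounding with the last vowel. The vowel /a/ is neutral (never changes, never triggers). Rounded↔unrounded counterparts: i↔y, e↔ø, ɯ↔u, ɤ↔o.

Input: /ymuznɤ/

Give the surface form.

/y/ harmonizes with /ɤ/ ([-round]) → [i]
/u/ harmonizes with /ɤ/ ([-round]) → [ɯ]

[imɯznɤ]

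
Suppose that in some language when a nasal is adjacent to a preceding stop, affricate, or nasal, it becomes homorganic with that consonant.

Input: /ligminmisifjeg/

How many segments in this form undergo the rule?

2

/m/ after /g/ (velar) → [ŋ]
/m/ after /n/ (alveolar) → [n]
2 segments change.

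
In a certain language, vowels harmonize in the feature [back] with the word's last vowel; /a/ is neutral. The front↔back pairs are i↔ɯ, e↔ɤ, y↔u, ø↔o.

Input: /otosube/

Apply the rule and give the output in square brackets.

/o/ harmonizes with /e/ ([-back]) → [ø]
/o/ harmonizes with /e/ ([-back]) → [ø]
/u/ harmonizes with /e/ ([-back]) → [y]

[øtøsybe]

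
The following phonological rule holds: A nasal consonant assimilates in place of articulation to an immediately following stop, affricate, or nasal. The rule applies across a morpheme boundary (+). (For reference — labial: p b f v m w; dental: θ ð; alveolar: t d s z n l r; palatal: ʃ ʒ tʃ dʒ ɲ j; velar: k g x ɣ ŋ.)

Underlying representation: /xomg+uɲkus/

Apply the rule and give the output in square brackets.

[xoŋg+uŋkus]

/m/ before /g/ (velar) → [ŋ]
/ɲ/ before /k/ (velar) → [ŋ]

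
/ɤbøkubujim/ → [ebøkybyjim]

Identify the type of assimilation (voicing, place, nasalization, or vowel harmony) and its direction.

vowel harmony, regressive

/ɤ/→[e] /u/→[y] /u/→[y].
Vowels agree with the last vowel, so the harmony is regressive.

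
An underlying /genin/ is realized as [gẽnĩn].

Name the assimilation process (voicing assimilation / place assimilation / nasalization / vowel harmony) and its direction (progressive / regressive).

/e/→[ẽ] /i/→[ĩ].
Each target copies a feature from the following segment, so the direction is regressive.

nasalization, regressive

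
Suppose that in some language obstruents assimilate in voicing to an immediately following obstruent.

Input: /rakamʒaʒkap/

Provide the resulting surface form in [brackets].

[rakamʒaʃkap]

/ʒ/ before /k/ (voiceless) → [ʃ]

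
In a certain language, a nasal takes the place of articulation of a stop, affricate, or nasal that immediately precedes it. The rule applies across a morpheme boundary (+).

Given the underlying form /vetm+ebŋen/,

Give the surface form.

/m/ after /t/ (alveolar) → [n]
/ŋ/ after /b/ (labial) → [m]

[vetn+ebmen]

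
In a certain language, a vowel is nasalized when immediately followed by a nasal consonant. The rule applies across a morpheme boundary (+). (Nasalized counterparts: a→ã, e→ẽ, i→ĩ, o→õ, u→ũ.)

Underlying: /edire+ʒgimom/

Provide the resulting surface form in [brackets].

/i/ before nasal /m/ → [ĩ]
/o/ before nasal /m/ → [õ]

[edire+ʒgĩmõm]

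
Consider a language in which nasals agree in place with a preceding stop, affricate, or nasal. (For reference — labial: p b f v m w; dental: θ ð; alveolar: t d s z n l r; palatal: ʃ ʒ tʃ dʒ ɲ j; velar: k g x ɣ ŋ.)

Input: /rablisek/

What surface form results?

no segment meets the rule's conditions; no change.

[rablisek]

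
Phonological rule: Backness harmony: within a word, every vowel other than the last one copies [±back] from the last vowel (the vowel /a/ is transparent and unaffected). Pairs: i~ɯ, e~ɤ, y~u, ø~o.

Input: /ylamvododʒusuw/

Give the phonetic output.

[ulamvododʒusuw]

/y/ harmonizes with /u/ ([+back]) → [u]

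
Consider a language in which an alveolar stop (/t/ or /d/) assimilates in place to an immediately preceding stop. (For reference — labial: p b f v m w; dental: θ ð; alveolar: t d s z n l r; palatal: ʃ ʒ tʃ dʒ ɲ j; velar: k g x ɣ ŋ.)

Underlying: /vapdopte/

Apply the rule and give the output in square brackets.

[vapboppe]

/d/ after /p/ (labial) → [b]
/t/ after /p/ (labial) → [p]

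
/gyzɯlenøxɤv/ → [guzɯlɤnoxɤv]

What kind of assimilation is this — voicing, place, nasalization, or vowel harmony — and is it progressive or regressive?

/y/→[u] /e/→[ɤ] /ø/→[o].
Vowels agree with the last vowel, so the harmony is regressive.

vowel harmony, regressive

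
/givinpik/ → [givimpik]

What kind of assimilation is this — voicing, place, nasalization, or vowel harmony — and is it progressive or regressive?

place assimilation, regressive

/n/→[m].
Each target copies a feature from the following segment, so the direction is regressive.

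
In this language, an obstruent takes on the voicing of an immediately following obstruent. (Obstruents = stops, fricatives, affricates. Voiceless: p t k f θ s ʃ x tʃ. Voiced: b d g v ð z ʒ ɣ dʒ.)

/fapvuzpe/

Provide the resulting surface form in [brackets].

/p/ before /v/ (voiced) → [b]
/z/ before /p/ (voiceless) → [s]

[fabvuspe]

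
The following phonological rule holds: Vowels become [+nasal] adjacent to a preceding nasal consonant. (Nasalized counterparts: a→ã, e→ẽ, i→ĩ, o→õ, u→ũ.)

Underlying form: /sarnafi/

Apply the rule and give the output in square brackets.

[sarnãfi]

/a/ after nasal /n/ → [ã]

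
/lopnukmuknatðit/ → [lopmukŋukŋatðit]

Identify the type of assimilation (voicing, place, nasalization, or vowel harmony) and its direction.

/n/→[m] /m/→[ŋ] /n/→[ŋ].
Each target copies a feature from the preceding segment, so the direction is progressive.

place assimilation, progressive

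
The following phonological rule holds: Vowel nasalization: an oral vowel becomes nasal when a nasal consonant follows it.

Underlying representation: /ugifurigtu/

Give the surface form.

[ugifurigtu]

no segment meets the rule's conditions; no change.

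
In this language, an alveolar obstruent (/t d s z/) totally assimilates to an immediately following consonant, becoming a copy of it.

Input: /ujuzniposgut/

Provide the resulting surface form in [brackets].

[ujunnipoggut]

/z/ before /n/ → [n] (total assimilation)
/s/ before /g/ → [g] (total assimilation)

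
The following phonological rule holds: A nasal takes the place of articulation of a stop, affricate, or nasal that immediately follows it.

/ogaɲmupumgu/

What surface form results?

/ɲ/ before /m/ (labial) → [m]
/m/ before /g/ (velar) → [ŋ]

[ogammupuŋgu]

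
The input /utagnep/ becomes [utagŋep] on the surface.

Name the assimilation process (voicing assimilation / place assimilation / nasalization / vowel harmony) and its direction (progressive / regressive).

place assimilation, progressive

/n/→[ŋ].
Each target copies a feature from the preceding segment, so the direction is progressive.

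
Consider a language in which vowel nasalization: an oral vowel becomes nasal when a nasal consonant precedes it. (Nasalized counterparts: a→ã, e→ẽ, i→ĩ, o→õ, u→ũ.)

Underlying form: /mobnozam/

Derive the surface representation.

[mõbnõzam]

/o/ after nasal /m/ → [õ]
/o/ after nasal /n/ → [õ]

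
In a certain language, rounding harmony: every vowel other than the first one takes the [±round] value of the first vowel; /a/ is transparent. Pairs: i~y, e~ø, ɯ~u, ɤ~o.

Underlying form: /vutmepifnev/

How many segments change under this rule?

3

/e/ harmonizes with /u/ ([+round]) → [ø]
/i/ harmonizes with /u/ ([+round]) → [y]
/e/ harmonizes with /u/ ([+round]) → [ø]
3 segments change.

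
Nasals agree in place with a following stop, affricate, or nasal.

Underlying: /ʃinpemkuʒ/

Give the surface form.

[ʃimpeŋkuʒ]

/n/ before /p/ (labial) → [m]
/m/ before /k/ (velar) → [ŋ]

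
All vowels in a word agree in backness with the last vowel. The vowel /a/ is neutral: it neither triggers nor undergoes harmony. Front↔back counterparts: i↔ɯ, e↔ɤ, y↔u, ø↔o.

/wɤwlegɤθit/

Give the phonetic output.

/ɤ/ harmonizes with /i/ ([-back]) → [e]
/ɤ/ harmonizes with /i/ ([-back]) → [e]

[wewlegeθit]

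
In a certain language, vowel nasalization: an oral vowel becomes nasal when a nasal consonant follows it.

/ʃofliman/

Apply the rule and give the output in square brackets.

[ʃoflĩmãn]

/i/ before nasal /m/ → [ĩ]
/a/ before nasal /n/ → [ã]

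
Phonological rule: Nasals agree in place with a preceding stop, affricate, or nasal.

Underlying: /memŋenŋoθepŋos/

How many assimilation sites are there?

/ŋ/ after /m/ (labial) → [m]
/ŋ/ after /n/ (alveolar) → [n]
/ŋ/ after /p/ (labial) → [m]
3 segments change.

3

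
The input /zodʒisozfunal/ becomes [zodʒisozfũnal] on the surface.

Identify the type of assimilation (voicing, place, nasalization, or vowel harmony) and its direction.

/u/→[ũ].
Each target copies a feature from the following segment, so the direction is regressive.

nasalization, regressive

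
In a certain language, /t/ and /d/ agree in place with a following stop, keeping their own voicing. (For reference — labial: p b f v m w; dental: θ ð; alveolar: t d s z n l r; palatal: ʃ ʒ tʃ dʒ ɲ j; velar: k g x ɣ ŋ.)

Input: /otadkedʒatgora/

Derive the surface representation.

[otagkedʒakgora]

/d/ before /k/ (velar) → [g]
/t/ before /g/ (velar) → [k]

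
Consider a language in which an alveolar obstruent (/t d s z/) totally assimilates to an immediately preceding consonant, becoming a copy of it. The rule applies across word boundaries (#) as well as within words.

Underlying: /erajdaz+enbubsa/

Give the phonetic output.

/d/ after /j/ → [j] (total assimilation)
/s/ after /b/ → [b] (total assimilation)

[erajjaz+enbubba]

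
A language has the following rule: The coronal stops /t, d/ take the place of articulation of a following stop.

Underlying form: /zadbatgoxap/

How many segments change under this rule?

2

/d/ before /b/ (labial) → [b]
/t/ before /g/ (velar) → [k]
2 segments change.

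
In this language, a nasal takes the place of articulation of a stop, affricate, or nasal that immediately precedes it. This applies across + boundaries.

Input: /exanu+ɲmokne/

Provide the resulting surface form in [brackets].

[exanu+ɲɲokŋe]

/m/ after /ɲ/ (palatal) → [ɲ]
/n/ after /k/ (velar) → [ŋ]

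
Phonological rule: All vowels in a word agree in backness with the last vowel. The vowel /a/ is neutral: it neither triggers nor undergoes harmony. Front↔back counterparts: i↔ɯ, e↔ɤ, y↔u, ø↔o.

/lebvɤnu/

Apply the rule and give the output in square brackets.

/e/ harmonizes with /u/ ([+back]) → [ɤ]

[lɤbvɤnu]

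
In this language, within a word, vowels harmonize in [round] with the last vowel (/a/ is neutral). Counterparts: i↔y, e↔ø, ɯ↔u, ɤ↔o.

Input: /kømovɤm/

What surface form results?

/ø/ harmonizes with /ɤ/ ([-round]) → [e]
/o/ harmonizes with /ɤ/ ([-round]) → [ɤ]

[kemɤvɤm]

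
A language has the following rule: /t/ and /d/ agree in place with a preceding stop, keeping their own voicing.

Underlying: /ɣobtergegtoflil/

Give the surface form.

/t/ after /b/ (labial) → [p]
/t/ after /g/ (velar) → [k]

[ɣobpergegkoflil]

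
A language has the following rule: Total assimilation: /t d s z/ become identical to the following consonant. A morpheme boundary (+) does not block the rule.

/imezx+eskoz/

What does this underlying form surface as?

/z/ before /x/ → [x] (total assimilation)
/s/ before /k/ → [k] (total assimilation)

[imexx+ekkoz]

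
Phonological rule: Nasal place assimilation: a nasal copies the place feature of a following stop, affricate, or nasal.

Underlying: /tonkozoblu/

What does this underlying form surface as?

[toŋkozoblu]

/n/ before /k/ (velar) → [ŋ]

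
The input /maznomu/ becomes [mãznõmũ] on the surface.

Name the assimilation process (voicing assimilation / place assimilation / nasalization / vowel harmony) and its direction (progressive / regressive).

/a/→[ã] /o/→[õ] /u/→[ũ].
Each target copies a feature from the preceding segment, so the direction is progressive.

nasalization, progressive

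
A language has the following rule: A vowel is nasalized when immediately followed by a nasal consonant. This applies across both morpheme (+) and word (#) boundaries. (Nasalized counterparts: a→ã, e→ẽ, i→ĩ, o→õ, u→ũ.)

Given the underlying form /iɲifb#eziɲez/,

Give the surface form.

[ĩɲifb#ezĩɲez]

/i/ before nasal /ɲ/ → [ĩ]
/i/ before nasal /ɲ/ → [ĩ]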